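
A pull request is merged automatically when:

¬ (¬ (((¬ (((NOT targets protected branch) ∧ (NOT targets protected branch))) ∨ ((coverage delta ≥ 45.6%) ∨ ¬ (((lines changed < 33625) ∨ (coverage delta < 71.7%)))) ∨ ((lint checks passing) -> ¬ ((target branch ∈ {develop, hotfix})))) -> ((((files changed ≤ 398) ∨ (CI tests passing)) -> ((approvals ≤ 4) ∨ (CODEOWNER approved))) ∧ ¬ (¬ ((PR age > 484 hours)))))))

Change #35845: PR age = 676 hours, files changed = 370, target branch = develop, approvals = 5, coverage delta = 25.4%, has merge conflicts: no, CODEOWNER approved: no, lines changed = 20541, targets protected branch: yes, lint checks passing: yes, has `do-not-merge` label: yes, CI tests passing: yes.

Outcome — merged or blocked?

Atomic conditions:
  NOT targets protected branch: yes → false
  coverage delta ≥ 45.6%: 25.4 ≥ 45.6 is false
  lines changed < 33625: 20541 < 33625 is true
  coverage delta < 71.7%: 25.4 < 71.7 is true
  lint checks passing: yes → true
  target branch ∈ {develop, hotfix}: develop is in the set → true
  files changed ≤ 398: 370 ≤ 398 is true
  CI tests passing: yes → true
  approvals ≤ 4: 5 ≤ 4 is false
  CODEOWNER approved: no → false
  PR age > 484 hours: 676 > 484 is true
Combine:
[1.1.1.1.1] false AND false = false
[1.1.1.1] NOT false = true
[1.1.1.2.2.1] true OR true = true
[1.1.1.2.2] NOT true = false
[1.1.1.2] false OR false = false
[1.1.1.3.2] NOT true = false
[1.1.1.3] true → false = false
[1.1.1] true OR false OR false = true
[1.1.2.1.1] true OR true = true
[1.1.2.1.2] false OR false = false
[1.1.2.1] true → false = false
[1.1.2.2.1] NOT true = false
[1.1.2.2] NOT false = true
[1.1.2] false AND true = false
[1.1] true → false = false
[1] NOT false = true
[root] NOT true = false
Overall: false → blocked

Blocked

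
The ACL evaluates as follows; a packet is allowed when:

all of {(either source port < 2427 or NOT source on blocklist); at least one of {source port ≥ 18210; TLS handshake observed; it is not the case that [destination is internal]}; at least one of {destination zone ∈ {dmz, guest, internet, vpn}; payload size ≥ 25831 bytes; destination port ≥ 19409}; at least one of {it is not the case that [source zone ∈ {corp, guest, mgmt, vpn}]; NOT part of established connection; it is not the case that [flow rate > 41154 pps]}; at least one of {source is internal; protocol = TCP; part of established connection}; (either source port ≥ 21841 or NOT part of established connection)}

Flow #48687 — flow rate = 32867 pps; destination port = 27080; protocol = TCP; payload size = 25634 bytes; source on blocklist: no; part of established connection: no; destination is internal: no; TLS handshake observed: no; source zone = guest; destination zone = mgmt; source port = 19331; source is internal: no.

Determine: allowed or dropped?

Allowed

Atomic conditions:
  source port < 2427: 19331 < 2427 is false
  NOT source on blocklist: no → true
  source port ≥ 18210: 19331 ≥ 18210 is true
  TLS handshake observed: no → false
  destination is internal: no → false
  destination zone ∈ {dmz, guest, internet, vpn}: mgmt is not in the set → false
  payload size ≥ 25831 bytes: 25634 ≥ 25831 is false
  destination port ≥ 19409: 27080 ≥ 19409 is true
  source zone ∈ {corp, guest, mgmt, vpn}: guest is in the set → true
  NOT part of established connection: no → true
  flow rate > 41154 pps: 32867 > 41154 is false
  source is internal: no → false
  protocol = TCP: TCP == TCP is true
  part of established connection: no → false
  source port ≥ 21841: 19331 ≥ 21841 is false
Combine:
[1] false OR true = true
[2.3] NOT false = true
[2] true OR false OR true = true
[3] false OR false OR true = true
[4.1] NOT true = false
[4.3] NOT false = true
[4] false OR true OR true = true
[5] false OR true OR false = true
[6] false OR true = true
[root] true AND true AND true AND true AND true AND true = true
Overall: true → allowed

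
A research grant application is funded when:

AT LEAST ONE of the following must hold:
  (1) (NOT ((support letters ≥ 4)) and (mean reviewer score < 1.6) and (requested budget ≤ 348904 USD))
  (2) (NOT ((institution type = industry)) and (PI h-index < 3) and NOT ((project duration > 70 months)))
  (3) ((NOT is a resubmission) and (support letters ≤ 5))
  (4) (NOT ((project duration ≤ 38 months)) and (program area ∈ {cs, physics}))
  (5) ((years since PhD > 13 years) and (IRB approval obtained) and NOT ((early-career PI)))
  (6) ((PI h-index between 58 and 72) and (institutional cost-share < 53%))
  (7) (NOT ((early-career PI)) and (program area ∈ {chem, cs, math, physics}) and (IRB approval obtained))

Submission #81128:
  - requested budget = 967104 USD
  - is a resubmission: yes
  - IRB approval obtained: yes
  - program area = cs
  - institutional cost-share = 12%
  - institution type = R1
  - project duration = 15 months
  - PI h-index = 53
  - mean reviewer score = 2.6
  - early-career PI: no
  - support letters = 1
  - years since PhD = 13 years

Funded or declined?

Atomic conditions:
  support letters ≥ 4: 1 ≥ 4 is false
  mean reviewer score < 1.6: 2.6 < 1.6 is false
  requested budget ≤ 348904 USD: 967104 ≤ 348904 is false
  institution type = industry: R1 == industry is false
  PI h-index < 3: 53 < 3 is false
  project duration > 70 months: 15 > 70 is false
  NOT is a resubmission: yes → false
  support letters ≤ 5: 1 ≤ 5 is true
  project duration ≤ 38 months: 15 ≤ 38 is true
  program area ∈ {cs, physics}: cs is in the set → true
  years since PhD > 13 years: 13 > 13 is false
  IRB approval obtained: yes → true
  early-career PI: no → false
  PI h-index between 58 and 72: 53 in [58, 72] is false
  institutional cost-share < 53%: 12 < 53 is true
  program area ∈ {chem, cs, math, physics}: cs is in the set → true
Combine:
[1.1] NOT false = true
[1] true AND false AND false = false
[2.1] NOT false = true
[2.3] NOT false = true
[2] true AND false AND true = false
[3] false AND true = false
[4.1] NOT true = false
[4] false AND true = false
[5.3] NOT false = true
[5] false AND true AND true = false
[6] false AND true = false
[7.1] NOT false = true
[7] true AND true AND true = true
[root] false OR false OR false OR false OR false OR false OR true = true
Overall: true → funded

Funded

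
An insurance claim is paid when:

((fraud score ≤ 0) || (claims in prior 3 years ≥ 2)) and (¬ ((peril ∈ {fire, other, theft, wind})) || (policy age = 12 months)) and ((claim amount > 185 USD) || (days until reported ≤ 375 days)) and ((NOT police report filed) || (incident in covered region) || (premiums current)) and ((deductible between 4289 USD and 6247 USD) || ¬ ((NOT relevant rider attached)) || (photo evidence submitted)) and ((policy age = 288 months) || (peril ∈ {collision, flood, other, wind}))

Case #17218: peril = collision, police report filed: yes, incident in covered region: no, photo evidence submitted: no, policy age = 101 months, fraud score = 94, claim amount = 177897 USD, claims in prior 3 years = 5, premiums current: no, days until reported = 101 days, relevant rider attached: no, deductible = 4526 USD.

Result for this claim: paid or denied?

Atomic conditions:
  fraud score ≤ 0: 94 ≤ 0 is false
  claims in prior 3 years ≥ 2: 5 ≥ 2 is true
  peril ∈ {fire, other, theft, wind}: collision is not in the set → false
  policy age = 12 months: 101 == 12 is false
  claim amount > 185 USD: 177897 > 185 is true
  days until reported ≤ 375 days: 101 ≤ 375 is true
  NOT police report filed: yes → false
  incident in covered region: no → false
  premiums current: no → false
  deductible between 4289 USD and 6247 USD: 4526 in [4289, 6247] is true
  NOT relevant rider attached: no → true
  photo evidence submitted: no → false
  policy age = 288 months: 101 == 288 is false
  peril ∈ {collision, flood, other, wind}: collision is in the set → true
Combine:
[1] false OR true = true
[2.1] NOT false = true
[2] true OR false = true
[3] true OR true = true
[4] false OR false OR false = false
[5.2] NOT true = false
[5] true OR false OR false = true
[6] false OR true = true
[root] true AND true AND true AND false AND true AND true = false
Overall: false → denied

Denied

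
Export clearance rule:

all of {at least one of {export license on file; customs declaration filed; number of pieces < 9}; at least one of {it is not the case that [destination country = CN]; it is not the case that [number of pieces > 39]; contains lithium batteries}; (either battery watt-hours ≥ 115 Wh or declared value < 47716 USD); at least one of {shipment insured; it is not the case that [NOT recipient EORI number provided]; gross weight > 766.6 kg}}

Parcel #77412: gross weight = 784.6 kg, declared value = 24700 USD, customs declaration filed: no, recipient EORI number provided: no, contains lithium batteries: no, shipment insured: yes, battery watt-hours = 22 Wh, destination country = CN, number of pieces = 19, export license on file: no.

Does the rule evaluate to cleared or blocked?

Blocked

Atomic conditions:
  export license on file: no → false
  customs declaration filed: no → false
  number of pieces < 9: 19 < 9 is false
  destination country = CN: CN == CN is true
  number of pieces > 39: 19 > 39 is false
  contains lithium batteries: no → false
  battery watt-hours ≥ 115 Wh: 22 ≥ 115 is false
  declared value < 47716 USD: 24700 < 47716 is true
  shipment insured: yes → true
  NOT recipient EORI number provided: no → true
  gross weight > 766.6 kg: 784.6 > 766.6 is true
Combine:
[1] false OR false OR false = false
[2.1] NOT true = false
[2.2] NOT false = true
[2] false OR true OR false = true
[3] false OR true = true
[4.2] NOT true = false
[4] true OR false OR true = true
[root] false AND true AND true AND true = false
Overall: false → blocked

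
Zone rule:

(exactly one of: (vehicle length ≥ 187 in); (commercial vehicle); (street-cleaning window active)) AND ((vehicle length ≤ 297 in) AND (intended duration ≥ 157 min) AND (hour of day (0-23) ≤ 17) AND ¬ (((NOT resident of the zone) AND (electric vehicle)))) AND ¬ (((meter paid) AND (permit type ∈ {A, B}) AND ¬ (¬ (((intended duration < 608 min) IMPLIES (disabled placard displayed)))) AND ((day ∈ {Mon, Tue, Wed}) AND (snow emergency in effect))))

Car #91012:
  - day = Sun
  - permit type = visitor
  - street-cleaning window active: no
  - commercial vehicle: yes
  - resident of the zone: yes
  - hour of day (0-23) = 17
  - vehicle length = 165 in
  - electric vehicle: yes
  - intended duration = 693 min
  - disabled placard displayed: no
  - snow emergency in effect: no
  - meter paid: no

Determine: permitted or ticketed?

Atomic conditions:
  vehicle length ≥ 187 in: 165 ≥ 187 is false
  commercial vehicle: yes → true
  street-cleaning window active: no → false
  vehicle length ≤ 297 in: 165 ≤ 297 is true
  intended duration ≥ 157 min: 693 ≥ 157 is true
  hour of day (0-23) ≤ 17: 17 ≤ 17 is true
  NOT resident of the zone: yes → false
  electric vehicle: yes → true
  meter paid: no → false
  permit type ∈ {A, B}: visitor is not in the set → false
  intended duration < 608 min: 693 < 608 is false
  disabled placard displayed: no → false
  day ∈ {Mon, Tue, Wed}: Sun is not in the set → false
  snow emergency in effect: no → false
Combine:
[1] exactly-one(false, true, false) = true
[2.4.1] false AND true = false
[2.4] NOT false = true
[2] true AND true AND true AND true = true
[3.1.3.1.1] false → false (antecedent false ⇒ implication holds) = true
[3.1.3.1] NOT true = false
[3.1.3] NOT false = true
[3.1.4] false AND false = false
[3.1] false AND false AND true AND false = false
[3] NOT false = true
[root] true AND true AND true = true
Overall: true → permitted

Permitted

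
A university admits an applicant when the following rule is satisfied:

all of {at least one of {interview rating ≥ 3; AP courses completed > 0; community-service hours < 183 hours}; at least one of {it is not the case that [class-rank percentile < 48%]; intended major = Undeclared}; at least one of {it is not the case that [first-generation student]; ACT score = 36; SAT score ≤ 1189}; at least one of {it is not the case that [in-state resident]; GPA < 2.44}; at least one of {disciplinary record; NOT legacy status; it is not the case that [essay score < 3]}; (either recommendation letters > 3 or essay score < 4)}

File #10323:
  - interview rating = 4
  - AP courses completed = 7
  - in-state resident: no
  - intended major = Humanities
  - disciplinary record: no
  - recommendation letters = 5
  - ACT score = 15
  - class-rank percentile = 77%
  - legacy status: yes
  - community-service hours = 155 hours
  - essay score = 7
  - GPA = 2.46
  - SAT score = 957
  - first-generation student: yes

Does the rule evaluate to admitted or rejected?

Admitted

Atomic conditions:
  interview rating ≥ 3: 4 ≥ 3 is true
  AP courses completed > 0: 7 > 0 is true
  community-service hours < 183 hours: 155 < 183 is true
  class-rank percentile < 48%: 77 < 48 is false
  intended major = Undeclared: Humanities == Undeclared is false
  first-generation student: yes → true
  ACT score = 36: 15 == 36 is false
  SAT score ≤ 1189: 957 ≤ 1189 is true
  in-state resident: no → false
  GPA < 2.44: 2.46 < 2.44 is false
  disciplinary record: no → false
  NOT legacy status: yes → false
  essay score < 3: 7 < 3 is false
  recommendation letters > 3: 5 > 3 is true
  essay score < 4: 7 < 4 is false
Combine:
[1] true OR true OR true = true
[2.1] NOT false = true
[2] true OR false = true
[3.1] NOT true = false
[3] false OR false OR true = true
[4.1] NOT false = true
[4] true OR false = true
[5.3] NOT false = true
[5] false OR false OR true = true
[6] true OR false = true
[root] true AND true AND true AND true AND true AND true = true
Overall: true → admitted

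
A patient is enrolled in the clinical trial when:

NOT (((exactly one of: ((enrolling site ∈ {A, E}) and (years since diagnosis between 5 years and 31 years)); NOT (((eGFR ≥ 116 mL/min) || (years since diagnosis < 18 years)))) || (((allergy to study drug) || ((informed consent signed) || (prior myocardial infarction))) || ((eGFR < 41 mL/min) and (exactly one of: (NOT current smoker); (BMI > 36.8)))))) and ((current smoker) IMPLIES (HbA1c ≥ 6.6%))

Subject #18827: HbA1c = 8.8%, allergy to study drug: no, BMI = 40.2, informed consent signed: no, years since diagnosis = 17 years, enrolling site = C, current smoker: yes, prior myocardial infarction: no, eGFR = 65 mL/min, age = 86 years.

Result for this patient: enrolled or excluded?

Enrolled

Atomic conditions:
  enrolling site ∈ {A, E}: C is not in the set → false
  years since diagnosis between 5 years and 31 years: 17 in [5, 31] is true
  eGFR ≥ 116 mL/min: 65 ≥ 116 is false
  years since diagnosis < 18 years: 17 < 18 is true
  allergy to study drug: no → false
  informed consent signed: no → false
  prior myocardial infarction: no → false
  eGFR < 41 mL/min: 65 < 41 is false
  NOT current smoker: yes → false
  BMI > 36.8: 40.2 > 36.8 is true
  current smoker: yes → true
  HbA1c ≥ 6.6%: 8.8 ≥ 6.6 is true
Combine:
[1.1.1.1] false AND true = false
[1.1.1.2.1] false OR true = true
[1.1.1.2] NOT true = false
[1.1.1] exactly-one(false, false) = false
[1.1.2.1.2] false OR false = false
[1.1.2.1] false OR false = false
[1.1.2.2.2] exactly-one(false, true) = true
[1.1.2.2] false AND true = false
[1.1.2] false OR false = false
[1.1] false OR false = false
[1] NOT false = true
[2] true → true = true
[root] true AND true = true
Overall: true → enrolled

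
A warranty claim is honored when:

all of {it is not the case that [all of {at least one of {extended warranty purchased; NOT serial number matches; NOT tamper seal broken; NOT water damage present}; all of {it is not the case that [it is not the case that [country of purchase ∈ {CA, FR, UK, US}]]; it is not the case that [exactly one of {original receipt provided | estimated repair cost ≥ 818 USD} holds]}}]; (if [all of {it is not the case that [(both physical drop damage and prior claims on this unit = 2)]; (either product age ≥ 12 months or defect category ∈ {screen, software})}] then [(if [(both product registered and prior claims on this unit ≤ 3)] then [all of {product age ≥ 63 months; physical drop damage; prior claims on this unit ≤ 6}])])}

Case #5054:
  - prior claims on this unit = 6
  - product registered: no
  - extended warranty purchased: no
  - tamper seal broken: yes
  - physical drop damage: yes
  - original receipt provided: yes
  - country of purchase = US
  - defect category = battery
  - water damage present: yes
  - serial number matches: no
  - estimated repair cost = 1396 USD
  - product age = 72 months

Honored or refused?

Refused

Atomic conditions:
  extended warranty purchased: no → false
  NOT serial number matches: no → true
  NOT tamper seal broken: yes → false
  NOT water damage present: yes → false
  country of purchase ∈ {CA, FR, UK, US}: US is in the set → true
  original receipt provided: yes → true
  estimated repair cost ≥ 818 USD: 1396 ≥ 818 is true
  physical drop damage: yes → true
  prior claims on this unit = 2: 6 == 2 is false
  product age ≥ 12 months: 72 ≥ 12 is true
  defect category ∈ {screen, software}: battery is not in the set → false
  product registered: no → false
  prior claims on this unit ≤ 3: 6 ≤ 3 is false
  product age ≥ 63 months: 72 ≥ 63 is true
  prior claims on this unit ≤ 6: 6 ≤ 6 is true
Combine:
[1.1.1] false OR true OR false OR false = true
[1.1.2.1.1] NOT true = false
[1.1.2.1] NOT false = true
[1.1.2.2.1] exactly-one(true, true) = false
[1.1.2.2] NOT false = true
[1.1.2] true AND true = true
[1.1] true AND true = true
[1] NOT true = false
[2.1.1.1] true AND false = false
[2.1.1] NOT false = true
[2.1.2] true OR false = true
[2.1] true AND true = true
[2.2.1] false AND false = false
[2.2.2] true AND true AND true = true
[2.2] false → true (antecedent false ⇒ implication holds) = true
[2] true → true = true
[root] false AND true = false
Overall: false → refused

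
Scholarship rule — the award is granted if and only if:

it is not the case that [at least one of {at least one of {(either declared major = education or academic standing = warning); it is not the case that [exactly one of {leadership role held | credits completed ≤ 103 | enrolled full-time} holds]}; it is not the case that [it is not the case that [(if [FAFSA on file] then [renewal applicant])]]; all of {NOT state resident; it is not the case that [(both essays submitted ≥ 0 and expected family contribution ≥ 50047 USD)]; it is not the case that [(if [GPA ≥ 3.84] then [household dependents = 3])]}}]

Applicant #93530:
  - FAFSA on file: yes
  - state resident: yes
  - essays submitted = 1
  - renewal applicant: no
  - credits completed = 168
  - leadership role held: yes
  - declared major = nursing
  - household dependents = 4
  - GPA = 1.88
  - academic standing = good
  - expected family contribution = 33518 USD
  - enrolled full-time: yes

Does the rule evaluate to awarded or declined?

Atomic conditions:
  declared major = education: nursing == education is false
  academic standing = warning: good == warning is false
  leadership role held: yes → true
  credits completed ≤ 103: 168 ≤ 103 is false
  enrolled full-time: yes → true
  FAFSA on file: yes → true
  renewal applicant: no → false
  NOT state resident: yes → false
  essays submitted ≥ 0: 1 ≥ 0 is true
  expected family contribution ≥ 50047 USD: 33518 ≥ 50047 is false
  GPA ≥ 3.84: 1.88 ≥ 3.84 is false
  household dependents = 3: 4 == 3 is false
Combine:
[1.1.1] false OR false = false
[1.1.2.1] exactly-one(true, false, true) = false
[1.1.2] NOT false = true
[1.1] false OR true = true
[1.2.1.1] true → false = false
[1.2.1] NOT false = true
[1.2] NOT true = false
[1.3.2.1] true AND false = false
[1.3.2] NOT false = true
[1.3.3.1] false → false (antecedent false ⇒ implication holds) = true
[1.3.3] NOT true = false
[1.3] false AND true AND false = false
[1] true OR false OR false = true
[root] NOT true = false
Overall: false → declined

Declined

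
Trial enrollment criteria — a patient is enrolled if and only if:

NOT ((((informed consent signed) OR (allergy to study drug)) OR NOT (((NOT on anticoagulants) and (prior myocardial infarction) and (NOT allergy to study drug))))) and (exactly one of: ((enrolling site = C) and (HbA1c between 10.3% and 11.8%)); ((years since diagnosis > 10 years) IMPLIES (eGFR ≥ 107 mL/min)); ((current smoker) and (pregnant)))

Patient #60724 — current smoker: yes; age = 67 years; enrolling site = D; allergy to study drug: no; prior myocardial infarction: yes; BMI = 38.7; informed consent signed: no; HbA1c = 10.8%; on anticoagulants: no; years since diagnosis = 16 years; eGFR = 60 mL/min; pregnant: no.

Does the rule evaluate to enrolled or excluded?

Excluded

Atomic conditions:
  informed consent signed: no → false
  allergy to study drug: no → false
  NOT on anticoagulants: no → true
  prior myocardial infarction: yes → true
  NOT allergy to study drug: no → true
  enrolling site = C: D == C is false
  HbA1c between 10.3% and 11.8%: 10.8 in [10.3, 11.8] is true
  years since diagnosis > 10 years: 16 > 10 is true
  eGFR ≥ 107 mL/min: 60 ≥ 107 is false
  current smoker: yes → true
  pregnant: no → false
Combine:
[1.1.1] false OR false = false
[1.1.2.1] true AND true AND true = true
[1.1.2] NOT true = false
[1.1] false OR false = false
[1] NOT false = true
[2.1] false AND true = false
[2.2] true → false = false
[2.3] true AND false = false
[2] exactly-one(false, false, false) = false
[root] true AND false = false
Overall: false → excluded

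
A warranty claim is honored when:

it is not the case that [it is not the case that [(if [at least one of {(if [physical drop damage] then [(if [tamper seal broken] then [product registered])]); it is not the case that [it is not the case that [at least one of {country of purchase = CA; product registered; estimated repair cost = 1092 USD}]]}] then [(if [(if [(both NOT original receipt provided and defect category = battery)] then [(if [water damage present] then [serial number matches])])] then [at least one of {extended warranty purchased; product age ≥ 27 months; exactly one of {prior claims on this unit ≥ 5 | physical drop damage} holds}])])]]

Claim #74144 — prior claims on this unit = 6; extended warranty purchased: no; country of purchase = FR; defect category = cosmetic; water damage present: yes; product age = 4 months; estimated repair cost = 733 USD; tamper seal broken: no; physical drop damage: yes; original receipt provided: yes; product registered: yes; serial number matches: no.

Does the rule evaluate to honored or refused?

Refused

Atomic conditions:
  physical drop damage: yes → true
  tamper seal broken: no → false
  product registered: yes → true
  country of purchase = CA: FR == CA is false
  estimated repair cost = 1092 USD: 733 == 1092 is false
  NOT original receipt provided: yes → false
  defect category = battery: cosmetic == battery is false
  water damage present: yes → true
  serial number matches: no → false
  extended warranty purchased: no → false
  product age ≥ 27 months: 4 ≥ 27 is false
  prior claims on this unit ≥ 5: 6 ≥ 5 is true
Combine:
[1.1.1.1.2] false → true (antecedent false ⇒ implication holds) = true
[1.1.1.1] true → true = true
[1.1.1.2.1.1] false OR true OR false = true
[1.1.1.2.1] NOT true = false
[1.1.1.2] NOT false = true
[1.1.1] true OR true = true
[1.1.2.1.1] false AND false = false
[1.1.2.1.2] true → false = false
[1.1.2.1] false → false (antecedent false ⇒ implication holds) = true
[1.1.2.2.3] exactly-one(true, true) = false
[1.1.2.2] false OR false OR false = false
[1.1.2] true → false = false
[1.1] true → false = false
[1] NOT false = true
[root] NOT true = false
Overall: false → refused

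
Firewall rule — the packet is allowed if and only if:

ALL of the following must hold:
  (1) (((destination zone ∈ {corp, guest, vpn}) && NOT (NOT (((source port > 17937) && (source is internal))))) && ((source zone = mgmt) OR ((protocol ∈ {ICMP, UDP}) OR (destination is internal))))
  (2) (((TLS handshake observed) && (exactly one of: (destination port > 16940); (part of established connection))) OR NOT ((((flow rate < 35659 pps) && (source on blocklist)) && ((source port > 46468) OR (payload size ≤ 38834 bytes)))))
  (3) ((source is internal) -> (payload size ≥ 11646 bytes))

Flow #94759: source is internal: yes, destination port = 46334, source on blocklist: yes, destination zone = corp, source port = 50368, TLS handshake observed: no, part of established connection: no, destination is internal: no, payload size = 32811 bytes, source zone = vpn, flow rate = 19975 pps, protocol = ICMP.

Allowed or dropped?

Atomic conditions:
  destination zone ∈ {corp, guest, vpn}: corp is in the set → true
  source port > 17937: 50368 > 17937 is true
  source is internal: yes → true
  source zone = mgmt: vpn == mgmt is false
  protocol ∈ {ICMP, UDP}: ICMP is in the set → true
  destination is internal: no → false
  TLS handshake observed: no → false
  destination port > 16940: 46334 > 16940 is true
  part of established connection: no → false
  flow rate < 35659 pps: 19975 < 35659 is true
  source on blocklist: yes → true
  source port > 46468: 50368 > 46468 is true
  payload size ≤ 38834 bytes: 32811 ≤ 38834 is true
  payload size ≥ 11646 bytes: 32811 ≥ 11646 is true
Combine:
[1.1.2.1.1] true AND true = true
[1.1.2.1] NOT true = false
[1.1.2] NOT false = true
[1.1] true AND true = true
[1.2.2] true OR false = true
[1.2] false OR true = true
[1] true AND true = true
[2.1.2] exactly-one(true, false) = true
[2.1] false AND true = false
[2.2.1.1] true AND true = true
[2.2.1.2] true OR true = true
[2.2.1] true AND true = true
[2.2] NOT true = false
[2] false OR false = false
[3] true → true = true
[root] true AND false AND true = false
Overall: false → dropped

Dropped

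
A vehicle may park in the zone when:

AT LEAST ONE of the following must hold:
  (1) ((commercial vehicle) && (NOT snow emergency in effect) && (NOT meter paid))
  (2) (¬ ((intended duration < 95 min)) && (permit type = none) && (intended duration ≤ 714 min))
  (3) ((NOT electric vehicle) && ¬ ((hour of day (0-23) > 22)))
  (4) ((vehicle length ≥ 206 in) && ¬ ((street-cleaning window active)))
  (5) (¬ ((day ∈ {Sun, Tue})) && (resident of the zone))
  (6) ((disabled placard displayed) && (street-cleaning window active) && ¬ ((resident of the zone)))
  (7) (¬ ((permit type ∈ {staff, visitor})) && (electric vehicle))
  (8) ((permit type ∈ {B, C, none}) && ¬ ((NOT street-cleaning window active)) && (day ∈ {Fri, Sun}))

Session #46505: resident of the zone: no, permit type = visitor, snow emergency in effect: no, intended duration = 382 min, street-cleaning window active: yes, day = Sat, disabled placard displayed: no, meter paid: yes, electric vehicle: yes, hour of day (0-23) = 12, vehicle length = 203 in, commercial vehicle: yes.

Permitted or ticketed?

Ticketed

Atomic conditions:
  commercial vehicle: yes → true
  NOT snow emergency in effect: no → true
  NOT meter paid: yes → false
  intended duration < 95 min: 382 < 95 is false
  permit type = none: visitor == none is false
  intended duration ≤ 714 min: 382 ≤ 714 is true
  NOT electric vehicle: yes → false
  hour of day (0-23) > 22: 12 > 22 is false
  vehicle length ≥ 206 in: 203 ≥ 206 is false
  street-cleaning window active: yes → true
  day ∈ {Sun, Tue}: Sat is not in the set → false
  resident of the zone: no → false
  disabled placard displayed: no → false
  permit type ∈ {staff, visitor}: visitor is in the set → true
  electric vehicle: yes → true
  permit type ∈ {B, C, none}: visitor is not in the set → false
  NOT street-cleaning window active: yes → false
  day ∈ {Fri, Sun}: Sat is not in the set → false
Combine:
[1] true AND true AND false = false
[2.1] NOT false = true
[2] true AND false AND true = false
[3.2] NOT false = true
[3] false AND true = false
[4.2] NOT true = false
[4] false AND false = false
[5.1] NOT false = true
[5] true AND false = false
[6.3] NOT false = true
[6] false AND true AND true = false
[7.1] NOT true = false
[7] false AND true = false
[8.2] NOT false = true
[8] false AND true AND false = false
[root] false OR false OR false OR false OR false OR false OR false OR false = false
Overall: false → ticketed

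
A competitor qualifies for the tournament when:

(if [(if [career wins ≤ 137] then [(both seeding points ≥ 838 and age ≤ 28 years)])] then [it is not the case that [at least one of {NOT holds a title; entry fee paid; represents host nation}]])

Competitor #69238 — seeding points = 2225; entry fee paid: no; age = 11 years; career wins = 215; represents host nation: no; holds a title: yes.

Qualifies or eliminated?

Qualifies

Atomic conditions:
  career wins ≤ 137: 215 ≤ 137 is false
  seeding points ≥ 838: 2225 ≥ 838 is true
  age ≤ 28 years: 11 ≤ 28 is true
  NOT holds a title: yes → false
  entry fee paid: no → false
  represents host nation: no → false
Combine:
[1.2] true AND true = true
[1] false → true (antecedent false ⇒ implication holds) = true
[2.1] false OR false OR false = false
[2] NOT false = true
[root] true → true = true
Overall: true → qualifies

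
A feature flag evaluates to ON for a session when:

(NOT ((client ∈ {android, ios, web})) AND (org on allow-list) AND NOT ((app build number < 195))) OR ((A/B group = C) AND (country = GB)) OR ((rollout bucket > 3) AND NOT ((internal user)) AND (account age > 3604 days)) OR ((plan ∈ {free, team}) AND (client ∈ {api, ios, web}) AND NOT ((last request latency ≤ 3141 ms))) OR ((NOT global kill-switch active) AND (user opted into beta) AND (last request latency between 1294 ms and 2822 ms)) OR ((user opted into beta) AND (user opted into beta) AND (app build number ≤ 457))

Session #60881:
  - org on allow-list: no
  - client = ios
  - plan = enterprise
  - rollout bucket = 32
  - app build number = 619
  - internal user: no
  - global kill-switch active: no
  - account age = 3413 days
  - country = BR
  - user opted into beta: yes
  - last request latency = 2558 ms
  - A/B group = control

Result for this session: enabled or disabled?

Enabled

Atomic conditions:
  client ∈ {android, ios, web}: ios is in the set → true
  org on allow-list: no → false
  app build number < 195: 619 < 195 is false
  A/B group = C: control == C is false
  country = GB: BR == GB is false
  rollout bucket > 3: 32 > 3 is true
  internal user: no → false
  account age > 3604 days: 3413 > 3604 is false
  plan ∈ {free, team}: enterprise is not in the set → false
  client ∈ {api, ios, web}: ios is in the set → true
  last request latency ≤ 3141 ms: 2558 ≤ 3141 is true
  NOT global kill-switch active: no → true
  user opted into beta: yes → true
  last request latency between 1294 ms and 2822 ms: 2558 in [1294, 2822] is true
  app build number ≤ 457: 619 ≤ 457 is false
Combine:
[1.1] NOT true = false
[1.3] NOT false = true
[1] false AND false AND true = false
[2] false AND false = false
[3.2] NOT false = true
[3] true AND true AND false = false
[4.3] NOT true = false
[4] false AND true AND false = false
[5] true AND true AND true = true
[6] true AND true AND false = false
[root] false OR false OR false OR false OR true OR false = true
Overall: true → enabled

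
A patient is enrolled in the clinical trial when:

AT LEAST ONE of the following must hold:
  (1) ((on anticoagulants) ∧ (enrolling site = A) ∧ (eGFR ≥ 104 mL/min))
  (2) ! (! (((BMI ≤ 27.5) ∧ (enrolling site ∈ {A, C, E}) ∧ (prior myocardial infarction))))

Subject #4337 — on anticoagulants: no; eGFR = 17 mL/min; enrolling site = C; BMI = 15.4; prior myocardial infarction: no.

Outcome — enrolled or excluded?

Atomic conditions:
  on anticoagulants: no → false
  enrolling site = A: C == A is false
  eGFR ≥ 104 mL/min: 17 ≥ 104 is false
  BMI ≤ 27.5: 15.4 ≤ 27.5 is true
  enrolling site ∈ {A, C, E}: C is in the set → true
  prior myocardial infarction: no → false
Combine:
[1] false AND false AND false = false
[2.1.1] true AND true AND false = false
[2.1] NOT false = true
[2] NOT true = false
[root] false OR false = false
Overall: false → excluded

Excluded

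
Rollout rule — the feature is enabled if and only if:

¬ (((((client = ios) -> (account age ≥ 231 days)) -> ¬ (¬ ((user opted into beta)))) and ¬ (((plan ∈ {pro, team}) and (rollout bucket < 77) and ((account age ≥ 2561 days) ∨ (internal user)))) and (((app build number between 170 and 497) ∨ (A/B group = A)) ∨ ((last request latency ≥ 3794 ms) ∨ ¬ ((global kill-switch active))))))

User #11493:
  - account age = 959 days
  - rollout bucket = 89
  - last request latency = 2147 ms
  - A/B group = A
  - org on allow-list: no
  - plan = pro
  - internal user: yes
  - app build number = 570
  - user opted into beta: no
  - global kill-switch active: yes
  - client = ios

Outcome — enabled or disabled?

Atomic conditions:
  client = ios: ios == ios is true
  account age ≥ 231 days: 959 ≥ 231 is true
  user opted into beta: no → false
  plan ∈ {pro, team}: pro is in the set → true
  rollout bucket < 77: 89 < 77 is false
  account age ≥ 2561 days: 959 ≥ 2561 is false
  internal user: yes → true
  app build number between 170 and 497: 570 in [170, 497] is false
  A/B group = A: A == A is true
  last request latency ≥ 3794 ms: 2147 ≥ 3794 is false
  global kill-switch active: yes → true
Combine:
[1.1.1] true → true = true
[1.1.2.1] NOT false = true
[1.1.2] NOT true = false
[1.1] true → false = false
[1.2.1.3] false OR true = true
[1.2.1] true AND false AND true = false
[1.2] NOT false = true
[1.3.1] false OR true = true
[1.3.2.2] NOT true = false
[1.3.2] false OR false = false
[1.3] true OR false = true
[1] false AND true AND true = false
[root] NOT false = true
Overall: true → enabled

Enabled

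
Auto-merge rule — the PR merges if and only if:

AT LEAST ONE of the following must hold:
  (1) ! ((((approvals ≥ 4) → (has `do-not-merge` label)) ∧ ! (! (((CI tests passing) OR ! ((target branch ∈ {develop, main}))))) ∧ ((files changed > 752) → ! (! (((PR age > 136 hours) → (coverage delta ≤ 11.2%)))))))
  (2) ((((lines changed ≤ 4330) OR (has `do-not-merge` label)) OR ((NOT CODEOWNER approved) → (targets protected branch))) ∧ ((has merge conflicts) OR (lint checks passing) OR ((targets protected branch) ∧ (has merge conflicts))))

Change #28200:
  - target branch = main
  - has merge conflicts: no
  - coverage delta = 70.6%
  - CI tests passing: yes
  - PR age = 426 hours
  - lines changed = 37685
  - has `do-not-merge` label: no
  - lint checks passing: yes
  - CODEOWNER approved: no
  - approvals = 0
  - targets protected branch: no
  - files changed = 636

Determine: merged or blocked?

Blocked

Atomic conditions:
  approvals ≥ 4: 0 ≥ 4 is false
  has `do-not-merge` label: no → false
  CI tests passing: yes → true
  target branch ∈ {develop, main}: main is in the set → true
  files changed > 752: 636 > 752 is false
  PR age > 136 hours: 426 > 136 is true
  coverage delta ≤ 11.2%: 70.6 ≤ 11.2 is false
  lines changed ≤ 4330: 37685 ≤ 4330 is false
  NOT CODEOWNER approved: no → true
  targets protected branch: no → false
  has merge conflicts: no → false
  lint checks passing: yes → true
Combine:
[1.1.1] false → false (antecedent false ⇒ implication holds) = true
[1.1.2.1.1.2] NOT true = false
[1.1.2.1.1] true OR false = true
[1.1.2.1] NOT true = false
[1.1.2] NOT false = true
[1.1.3.2.1.1] true → false = false
[1.1.3.2.1] NOT false = true
[1.1.3.2] NOT true = false
[1.1.3] false → false (antecedent false ⇒ implication holds) = true
[1.1] true AND true AND true = true
[1] NOT true = false
[2.1.1] false OR false = false
[2.1.2] true → false = false
[2.1] false OR false = false
[2.2.3] false AND false = false
[2.2] false OR true OR false = true
[2] false AND true = false
[root] false OR false = false
Overall: false → blocked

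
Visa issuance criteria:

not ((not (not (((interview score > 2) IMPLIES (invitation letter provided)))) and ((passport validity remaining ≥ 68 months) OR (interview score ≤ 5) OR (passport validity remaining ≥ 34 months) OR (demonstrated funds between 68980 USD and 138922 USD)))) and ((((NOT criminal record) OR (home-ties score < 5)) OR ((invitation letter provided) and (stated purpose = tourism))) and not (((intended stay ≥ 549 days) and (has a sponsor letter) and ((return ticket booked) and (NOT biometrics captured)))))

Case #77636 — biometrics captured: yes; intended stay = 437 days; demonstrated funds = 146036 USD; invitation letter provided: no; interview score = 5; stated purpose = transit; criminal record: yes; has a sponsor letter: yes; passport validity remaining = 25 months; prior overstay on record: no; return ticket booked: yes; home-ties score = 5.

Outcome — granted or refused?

Refused

Atomic conditions:
  interview score > 2: 5 > 2 is true
  invitation letter provided: no → false
  passport validity remaining ≥ 68 months: 25 ≥ 68 is false
  interview score ≤ 5: 5 ≤ 5 is true
  passport validity remaining ≥ 34 months: 25 ≥ 34 is false
  demonstrated funds between 68980 USD and 138922 USD: 146036 in [68980, 138922] is false
  NOT criminal record: yes → false
  home-ties score < 5: 5 < 5 is false
  stated purpose = tourism: transit == tourism is false
  intended stay ≥ 549 days: 437 ≥ 549 is false
  has a sponsor letter: yes → true
  return ticket booked: yes → true
  NOT biometrics captured: yes → false
Combine:
[1.1.1.1.1] true → false = false
[1.1.1.1] NOT false = true
[1.1.1] NOT true = false
[1.1.2] false OR true OR false OR false = true
[1.1] false AND true = false
[1] NOT false = true
[2.1.1] false OR false = false
[2.1.2] false AND false = false
[2.1] false OR false = false
[2.2.1.3] true AND false = false
[2.2.1] false AND true AND false = false
[2.2] NOT false = true
[2] false AND true = false
[root] true AND false = false
Overall: false → refused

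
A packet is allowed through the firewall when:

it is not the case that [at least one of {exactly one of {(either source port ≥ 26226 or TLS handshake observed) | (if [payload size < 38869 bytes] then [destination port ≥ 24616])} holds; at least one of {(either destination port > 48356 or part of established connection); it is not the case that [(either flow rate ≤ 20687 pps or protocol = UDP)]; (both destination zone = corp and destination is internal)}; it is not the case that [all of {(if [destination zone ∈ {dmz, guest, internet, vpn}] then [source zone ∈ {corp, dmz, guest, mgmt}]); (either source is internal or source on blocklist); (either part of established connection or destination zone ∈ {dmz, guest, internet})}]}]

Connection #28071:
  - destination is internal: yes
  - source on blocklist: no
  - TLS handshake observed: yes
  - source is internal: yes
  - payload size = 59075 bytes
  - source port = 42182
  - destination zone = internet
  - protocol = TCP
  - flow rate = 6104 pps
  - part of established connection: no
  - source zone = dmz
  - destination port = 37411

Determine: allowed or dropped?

Allowed

Atomic conditions:
  source port ≥ 26226: 42182 ≥ 26226 is true
  TLS handshake observed: yes → true
  payload size < 38869 bytes: 59075 < 38869 is false
  destination port ≥ 24616: 37411 ≥ 24616 is true
  destination port > 48356: 37411 > 48356 is false
  part of established connection: no → false
  flow rate ≤ 20687 pps: 6104 ≤ 20687 is true
  protocol = UDP: TCP == UDP is false
  destination zone = corp: internet == corp is false
  destination is internal: yes → true
  destination zone ∈ {dmz, guest, internet, vpn}: internet is in the set → true
  source zone ∈ {corp, dmz, guest, mgmt}: dmz is in the set → true
  source is internal: yes → true
  source on blocklist: no → false
  destination zone ∈ {dmz, guest, internet}: internet is in the set → true
Combine:
[1.1.1] true OR true = true
[1.1.2] false → true (antecedent false ⇒ implication holds) = true
[1.1] exactly-one(true, true) = false
[1.2.1] false OR false = false
[1.2.2.1] true OR false = true
[1.2.2] NOT true = false
[1.2.3] false AND true = false
[1.2] false OR false OR false = false
[1.3.1.1] true → true = true
[1.3.1.2] true OR false = true
[1.3.1.3] false OR true = true
[1.3.1] true AND true AND true = true
[1.3] NOT true = false
[1] false OR false OR false = false
[root] NOT false = true
Overall: true → allowed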